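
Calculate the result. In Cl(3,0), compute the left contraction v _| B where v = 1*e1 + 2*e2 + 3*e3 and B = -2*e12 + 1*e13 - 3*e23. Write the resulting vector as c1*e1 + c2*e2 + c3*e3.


Left contraction v _| B = <vB>_1 (grade-1 part of the geometric product vB).
Using e1_|e12 = e2, e2_|e12 = -e1, e1_|e13 = e3, e3_|e13 = -e1, e2_|e23 = e3, e3_|e23 = -e2:
e1 coeff: -v2*b12 - v3*b13 = -(2)*(-2) - (3)*(1) = 1
e2 coeff: v1*b12 - v3*b23 = (1)*(-2) - (3)*(-3) = 7
e3 coeff: v1*b13 + v2*b23 = (1)*(1) + (2)*(-3) = -5
v _| B = 1*e1 + 7*e2 - 5*e3


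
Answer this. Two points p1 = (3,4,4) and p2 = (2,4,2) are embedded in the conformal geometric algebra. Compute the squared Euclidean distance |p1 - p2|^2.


p1 - p2 = (1, 0, 2)
|p1 - p2|^2 = 1^2 + 0^2 + 2^2
= 1 + 0 + 4
= 5


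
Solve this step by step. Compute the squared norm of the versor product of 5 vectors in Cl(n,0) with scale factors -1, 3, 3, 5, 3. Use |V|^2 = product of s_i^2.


Each vector v_i has |v_i|^2 = s_i^2
Squared scales: (-1)^2 = 1, 3^2 = 9, 3^2 = 9, 5^2 = 25, 3^2 = 9
|V|^2 = 1 * 9 * 9 * 25 * 9
= 18225


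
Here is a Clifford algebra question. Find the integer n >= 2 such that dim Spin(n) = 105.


dim Spin(n) = dim so(n) = n(n-1)/2.
Solve n(n-1)/2 = 105, i.e. n^2 - n - 210 = 0.
Discriminant = 1 + 8*105 = 841
n = (1 + sqrt(841))/2 = (1 + 29)/2 = 15


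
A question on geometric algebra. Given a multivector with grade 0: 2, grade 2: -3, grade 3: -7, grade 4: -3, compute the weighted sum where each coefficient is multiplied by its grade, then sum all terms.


Grade-weighted sum = sum of grade_k * coefficient_k
0*2 = 0
2*(-3) = -6
3*(-7) = -21
4*(-3) = -12
Total = 0 + (-6) + (-21) + (-12) = -39


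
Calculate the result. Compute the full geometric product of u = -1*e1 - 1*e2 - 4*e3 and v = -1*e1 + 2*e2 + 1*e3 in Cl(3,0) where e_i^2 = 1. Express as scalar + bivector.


In Cl(3,0): e_i^2 = 1, e_ie_j = -e_je_i for i != j.
Scalar part = u . v = (-1)*(-1) + (-1)*2 + (-4)*1
= 1 + (-2) + (-4) = -5
e12 coeff = (-1)*2 - (-1)*(-1) = -2 - 1 = -3
e13 coeff = (-1)*1 - (-4)*(-1) = -1 - 4 = -5
e23 coeff = (-1)*1 - (-4)*2 = -1 - (-8) = 7
uv = -5 - 3*e12 - 5*e13 + 7*e23


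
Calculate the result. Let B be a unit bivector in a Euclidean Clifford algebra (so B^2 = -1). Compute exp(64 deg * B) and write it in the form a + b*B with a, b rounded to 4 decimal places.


For a unit bivector B with B^2 = -1, the exponential series gives
e^(theta*B) = cos(theta) + sin(theta)*B (the GA analogue of Euler's formula).
theta = 64 degrees = 1.117011 rad
cos(64 deg) = 0.4384
sin(64 deg) = 0.8988
exp(theta*B) = 0.4384 + 0.8988*B


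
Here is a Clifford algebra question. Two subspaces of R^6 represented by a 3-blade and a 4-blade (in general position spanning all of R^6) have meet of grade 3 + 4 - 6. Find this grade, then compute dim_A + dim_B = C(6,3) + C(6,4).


Meet grade = grade(A) + grade(B) - n
= 3 + 4 - 6 = 1
C(6,3) = 20
C(6,4) = 15
dim_A + dim_B = 20 + 15 = 35


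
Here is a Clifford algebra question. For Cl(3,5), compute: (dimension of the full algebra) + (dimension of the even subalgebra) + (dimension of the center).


n = 3 + 5 = 8
Total dim = 2^8 = 256
Even subalgebra dim = 2^7 = 128
n is even, so center dim = 1
Sum = 256 + 128 + 1 = 385


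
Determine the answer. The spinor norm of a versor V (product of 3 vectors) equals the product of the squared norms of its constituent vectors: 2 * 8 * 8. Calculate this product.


Spinor norm N(V) = |v1|^2 * |v2|^2 * ... * |v3|^2
= 2 * 8 * 8
Running product: 2, 16, 128
N(V) = 128


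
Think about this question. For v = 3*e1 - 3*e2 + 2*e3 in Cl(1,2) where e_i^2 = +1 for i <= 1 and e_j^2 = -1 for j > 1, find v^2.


v^2 = sum of c_i^2 * e_i^2
Positive signature terms (e_i^2 = +1): 3^2 = 9
Negative signature terms (e_j^2 = -1): (-3)^2 + 2^2 = 13
v^2 = 9 - 13 = -4


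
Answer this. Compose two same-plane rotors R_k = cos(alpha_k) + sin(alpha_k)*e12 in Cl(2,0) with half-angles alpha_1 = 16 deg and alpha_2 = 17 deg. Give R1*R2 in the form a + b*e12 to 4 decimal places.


Same-plane rotors commute and their half-angles add:
R1*R2 = cos(a1 + a2) + sin(a1 + a2)*e12.
a1 + a2 = 16 + 17 = 33 deg
cos(33 deg) = 0.8387
sin(33 deg) = 0.5446
R1*R2 = 0.8387 + 0.5446*e12


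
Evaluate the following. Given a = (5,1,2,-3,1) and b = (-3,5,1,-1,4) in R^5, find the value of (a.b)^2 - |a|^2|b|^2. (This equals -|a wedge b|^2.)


a . b = 5*(-3) + 1*5 + 2*1 + (-3)*(-1) + 1*4
= -15 + 5 + 2 + 3 + 4 = -1
|a|^2 = 5^2 + 1^2 + 2^2 + (-3)^2 + 1^2 = 40
|b|^2 = (-3)^2 + 5^2 + 1^2 + (-1)^2 + 4^2 = 52
(a.b)^2 = (-1)^2 = 1
|a|^2 * |b|^2 = 40 * 52 = 2080
Result = 1 - 2080 = -2079


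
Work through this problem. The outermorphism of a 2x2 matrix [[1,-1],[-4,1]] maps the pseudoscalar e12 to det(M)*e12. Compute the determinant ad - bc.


The outermorphism of a linear map f sends e1^e2 to f(e1)^f(e2).
f(e1) = 1*e1 - 4*e2
f(e2) = -1*e1 + 1*e2
f(e1) ^ f(e2) = (1*e1 - 4*e2) ^ (-1*e1 + 1*e2)
= 1*1*e12 + (-4)*(-1)*e21
= (1 - 4)*e12
= -3*e12
Coefficient = -3


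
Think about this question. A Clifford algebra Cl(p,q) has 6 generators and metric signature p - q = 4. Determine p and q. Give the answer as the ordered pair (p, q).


We need p + q = 6 and p - q = 4.
Adding: 2p = 6 + 4 = 10, so p = 5.
Then q = 6 - 5 = 1.
(p, q) = (5, 1)


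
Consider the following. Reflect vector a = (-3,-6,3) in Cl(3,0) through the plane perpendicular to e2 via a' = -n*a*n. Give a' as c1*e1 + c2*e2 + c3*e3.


Reflection formula: a' = -n*a*n, with n = e2 (unit vector, n^2 = 1).
For reflection through hyperplane perp to e2:
The component along e2 flips sign, others stay.
a = (-3, -6, 3)
a' = (-3, 6, 3)
a' = -3*e1 + 6*e2 + 3*e3


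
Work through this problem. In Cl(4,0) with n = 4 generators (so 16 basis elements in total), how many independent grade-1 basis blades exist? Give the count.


Number of grade-k basis blades in Cl(p,q) with n = p + q is C(n, k).
n = 4 + 0 = 4
C(4, 1) = 4! / (1! * 3!)
= 24 / (1 * 6)
= 4


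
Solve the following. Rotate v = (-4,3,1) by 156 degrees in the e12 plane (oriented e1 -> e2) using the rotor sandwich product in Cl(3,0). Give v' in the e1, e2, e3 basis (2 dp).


Rotor R = cos(78deg) - sin(78deg)*e12
Rotation angle theta = 2 * 78 = 156 degrees in the e12 plane (e1 -> e2).
The component perpendicular to the plane (e3) is invariant: v'_3 = v3 = 1.00
cos(156deg) = -0.9135, sin(156deg) = 0.4067
v'_1 = v1*cos(theta) - v2*sin(theta) = -4*(-0.9135) - 3*0.4067 = 2.43
v'_2 = v1*sin(theta) + v2*cos(theta) = -4*0.4067 + 3*(-0.9135) = -4.37
v' = 2.43*e1 - 4.37*e2 + 1.00*e3


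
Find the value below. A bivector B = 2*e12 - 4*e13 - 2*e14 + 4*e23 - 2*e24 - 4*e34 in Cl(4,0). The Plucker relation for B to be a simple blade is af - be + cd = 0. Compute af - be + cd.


Plucker relation: af - be + cd
a*f = 2*(-4) = -8
b*e = (-4)*(-2) = 8
c*d = (-2)*4 = -8
af - be + cd = -8 - 8 + (-8)
= -24


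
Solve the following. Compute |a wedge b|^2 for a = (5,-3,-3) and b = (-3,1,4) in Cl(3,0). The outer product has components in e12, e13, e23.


a wedge b = (a1*b2 - a2*b1)*e12 + (a1*b3 - a3*b1)*e13 + (a2*b3 - a3*b2)*e23
e12 coeff: 5*1 - (-3)*(-3) = 5 - 9 = -4
e13 coeff: 5*4 - (-3)*(-3) = 20 - 9 = 11
e23 coeff: (-3)*4 - (-3)*1 = -12 - (-3) = -9
|a wedge b|^2 = (-4)^2 + 11^2 + (-9)^2
= 16 + 121 + 81
= 218


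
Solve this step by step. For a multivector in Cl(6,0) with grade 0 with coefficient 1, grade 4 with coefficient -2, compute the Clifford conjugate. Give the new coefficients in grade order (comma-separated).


Clifford conjugate sign for grade k: (-1)^(k(k+1)/2)
Grade 0: (-1)^(0*1/2) = (-1)^0 = 1, coeff 1 -> 1
Grade 4: (-1)^(4*5/2) = (-1)^10 = 1, coeff -2 -> -2
Conjugated coefficients: 1, -2


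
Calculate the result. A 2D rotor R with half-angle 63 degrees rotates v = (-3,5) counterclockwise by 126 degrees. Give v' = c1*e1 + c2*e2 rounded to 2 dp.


Rotor R = cos(63deg) - sin(63deg)*e12
Rotation angle theta = 2 * 63 = 126 degrees
v' = R*v*~R rotates v by theta.
cos(126deg) = -0.5878, sin(126deg) = 0.8090
v'_1 = -3*cos(126deg) - 5*sin(126deg)
= -3*(-0.5878) - 5*0.8090
= -2.28
v'_2 = -3*sin(126deg) + 5*cos(126deg)
= -3*0.8090 + 5*(-0.5878)
= -5.37
v' = -2.28*e1 - 5.37*e2


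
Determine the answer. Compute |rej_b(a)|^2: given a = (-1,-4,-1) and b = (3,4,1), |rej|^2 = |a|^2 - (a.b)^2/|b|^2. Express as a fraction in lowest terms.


|a|^2 = (-1)^2 + (-4)^2 + (-1)^2 = 18
|b|^2 = 3^2 + 4^2 + 1^2 = 26
a . b = (-1)*3 + (-4)*4 + (-1)*1 = -20
(a.b)^2 = (-20)^2 = 400
|rej|^2 = 18 - 400/26
= (468 - 400)/26
= 68/26
In lowest terms: 34/13


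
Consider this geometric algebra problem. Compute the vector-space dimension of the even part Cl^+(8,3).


Even subalgebra dimension = 2^(n-1)
n = 8 + 3 = 11
2^(11 - 1) = 2^10 = 1024
Verification: sum of C(11,k) for even k = 1 + 55 + 330 + 462 + 165 + 11 = 1024
Result = 1024


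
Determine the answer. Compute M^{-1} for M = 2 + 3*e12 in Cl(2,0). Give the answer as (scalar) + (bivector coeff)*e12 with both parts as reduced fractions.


M = 2 + 3*e12, where e12^2 = -1.
Since M commutes with its reverse ~M = a - b*e12, M * ~M = a^2 - b^2*e12^2 = a^2 + b^2.
So M^{-1} = ~M / (a^2 + b^2) = (a - b*e12)/(a^2 + b^2).
a^2 + b^2 = 4 + 9 = 13
Scalar part = 2/13 = 2/13
Bivector coeff = -3/13 = -3/13
M^{-1} = 2/13 - 3/13*e12


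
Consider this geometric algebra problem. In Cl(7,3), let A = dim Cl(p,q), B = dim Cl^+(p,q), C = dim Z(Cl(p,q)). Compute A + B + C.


n = 7 + 3 = 10
Total dim = 2^10 = 1024
Even subalgebra dim = 2^9 = 512
n is even, so center dim = 1
Sum = 1024 + 512 + 1 = 1537


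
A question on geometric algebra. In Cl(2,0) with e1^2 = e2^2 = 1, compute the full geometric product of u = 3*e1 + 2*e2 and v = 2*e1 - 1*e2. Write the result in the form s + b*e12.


Expand: (3*e1 + 2*e2)(2*e1 - 1*e2)
= 3*2*e1e1 + 3*(-1)*e1e2 + 2*2*e2e1 + 2*(-1)*e2e2
Using e1^2 = e2^2 = 1, e2e1 = -e1e2:
Scalar part s = 3*2 + 2*(-1) = 6 + (-2) = 4
Bivector part b = 3*(-1) - 2*2 = -3 - 4 = -7
uv = 4 - 7*e12


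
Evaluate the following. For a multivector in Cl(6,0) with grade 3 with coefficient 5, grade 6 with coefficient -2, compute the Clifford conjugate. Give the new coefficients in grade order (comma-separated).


Clifford conjugate sign for grade k: (-1)^(k(k+1)/2)
Grade 3: (-1)^(3*4/2) = (-1)^6 = 1, coeff 5 -> 5
Grade 6: (-1)^(6*7/2) = (-1)^21 = -1, coeff -2 -> 2
Conjugated coefficients: 5, 2


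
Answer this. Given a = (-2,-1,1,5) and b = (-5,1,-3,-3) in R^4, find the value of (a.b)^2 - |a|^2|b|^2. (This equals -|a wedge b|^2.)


a . b = (-2)*(-5) + (-1)*1 + 1*(-3) + 5*(-3)
= 10 + (-1) + (-3) + (-15) = -9
|a|^2 = (-2)^2 + (-1)^2 + 1^2 + 5^2 = 31
|b|^2 = (-5)^2 + 1^2 + (-3)^2 + (-3)^2 = 44
(a.b)^2 = (-9)^2 = 81
|a|^2 * |b|^2 = 31 * 44 = 1364
Result = 81 - 1364 = -1283


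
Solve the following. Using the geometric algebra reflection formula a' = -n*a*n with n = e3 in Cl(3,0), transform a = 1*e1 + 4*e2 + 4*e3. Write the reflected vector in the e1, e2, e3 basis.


Reflection formula: a' = -n*a*n, with n = e3 (unit vector, n^2 = 1).
For reflection through hyperplane perp to e3:
The component along e3 flips sign, others stay.
a = (1, 4, 4)
a' = (1, 4, -4)
a' = 1*e1 + 4*e2 - 4*e3


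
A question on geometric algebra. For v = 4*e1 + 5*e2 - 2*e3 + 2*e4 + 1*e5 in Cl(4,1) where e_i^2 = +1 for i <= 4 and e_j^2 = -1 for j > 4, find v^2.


v^2 = sum of c_i^2 * e_i^2
Positive signature terms (e_i^2 = +1): 4^2 + 5^2 + (-2)^2 + 2^2 = 49
Negative signature terms (e_j^2 = -1): 1^2 = 1
v^2 = 49 - 1 = 48


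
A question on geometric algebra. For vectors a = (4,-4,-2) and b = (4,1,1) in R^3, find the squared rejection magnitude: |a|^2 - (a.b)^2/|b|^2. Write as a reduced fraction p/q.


|a|^2 = 4^2 + (-4)^2 + (-2)^2 = 36
|b|^2 = 4^2 + 1^2 + 1^2 = 18
a . b = 4*4 + (-4)*1 + (-2)*1 = 10
(a.b)^2 = 10^2 = 100
|rej|^2 = 36 - 100/18
= (648 - 100)/18
= 548/18
In lowest terms: 274/9


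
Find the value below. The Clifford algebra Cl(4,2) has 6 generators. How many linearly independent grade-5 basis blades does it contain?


Number of grade-k basis blades in Cl(p,q) with n = p + q is C(n, k).
n = 4 + 2 = 6
C(6, 5) = 6! / (5! * 1!)
= 720 / (120 * 1)
= 6


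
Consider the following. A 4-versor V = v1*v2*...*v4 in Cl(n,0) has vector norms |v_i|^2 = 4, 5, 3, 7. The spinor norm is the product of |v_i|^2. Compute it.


Spinor norm N(V) = |v1|^2 * |v2|^2 * ... * |v4|^2
= 4 * 5 * 3 * 7
Running product: 4, 20, 60, 420
N(V) = 420


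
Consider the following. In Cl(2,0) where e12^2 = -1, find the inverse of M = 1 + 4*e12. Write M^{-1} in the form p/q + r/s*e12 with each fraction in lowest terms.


M = 1 + 4*e12, where e12^2 = -1.
Since M commutes with its reverse ~M = a - b*e12, M * ~M = a^2 - b^2*e12^2 = a^2 + b^2.
So M^{-1} = ~M / (a^2 + b^2) = (a - b*e12)/(a^2 + b^2).
a^2 + b^2 = 1 + 16 = 17
Scalar part = 1/17 = 1/17
Bivector coeff = -4/17 = -4/17
M^{-1} = 1/17 - 4/17*e12


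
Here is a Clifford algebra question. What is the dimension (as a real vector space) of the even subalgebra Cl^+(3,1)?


Even subalgebra dimension = 2^(n-1)
n = 3 + 1 = 4
2^(4 - 1) = 2^3 = 8
Verification: sum of C(4,k) for even k = 1 + 6 + 1 = 8
Result = 8


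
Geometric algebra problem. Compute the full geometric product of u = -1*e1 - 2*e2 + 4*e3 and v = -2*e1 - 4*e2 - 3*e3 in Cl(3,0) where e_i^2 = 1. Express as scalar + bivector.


In Cl(3,0): e_i^2 = 1, e_ie_j = -e_je_i for i != j.
Scalar part = u . v = (-1)*(-2) + (-2)*(-4) + 4*(-3)
= 2 + 8 + (-12) = -2
e12 coeff = (-1)*(-4) - (-2)*(-2) = 4 - 4 = 0
e13 coeff = (-1)*(-3) - 4*(-2) = 3 - (-8) = 11
e23 coeff = (-2)*(-3) - 4*(-4) = 6 - (-16) = 22
uv = -2 + 0*e12 + 11*e13 + 22*e23


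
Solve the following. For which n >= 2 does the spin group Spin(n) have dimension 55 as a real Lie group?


dim Spin(n) = dim so(n) = n(n-1)/2.
Solve n(n-1)/2 = 55, i.e. n^2 - n - 110 = 0.
Discriminant = 1 + 8*55 = 441
n = (1 + sqrt(441))/2 = (1 + 21)/2 = 11


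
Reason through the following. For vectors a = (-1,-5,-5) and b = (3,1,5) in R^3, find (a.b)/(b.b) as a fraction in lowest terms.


Projection coefficient = (a . b) / (b . b)
a . b = (-1)*3 + (-5)*1 + (-5)*5
= -3 + (-5) + (-25) = -33
b . b = 3^2 + 1^2 + 5^2
= 9 + 1 + 25 = 35
Coefficient = -33/35
In lowest terms: -33/35


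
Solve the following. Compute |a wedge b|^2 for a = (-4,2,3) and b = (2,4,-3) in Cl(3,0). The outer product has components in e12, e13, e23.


a wedge b = (a1*b2 - a2*b1)*e12 + (a1*b3 - a3*b1)*e13 + (a2*b3 - a3*b2)*e23
e12 coeff: (-4)*4 - 2*2 = -16 - 4 = -20
e13 coeff: (-4)*(-3) - 3*2 = 12 - 6 = 6
e23 coeff: 2*(-3) - 3*4 = -6 - 12 = -18
|a wedge b|^2 = (-20)^2 + 6^2 + (-18)^2
= 400 + 36 + 324
= 760


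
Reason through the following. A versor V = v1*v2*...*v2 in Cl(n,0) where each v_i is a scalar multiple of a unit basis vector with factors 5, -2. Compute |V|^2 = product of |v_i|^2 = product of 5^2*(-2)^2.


Each vector v_i has |v_i|^2 = s_i^2
Squared scales: 5^2 = 25, (-2)^2 = 4
|V|^2 = 25 * 4
= 100


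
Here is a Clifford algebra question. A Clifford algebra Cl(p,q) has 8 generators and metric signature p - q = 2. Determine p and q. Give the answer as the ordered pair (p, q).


We need p + q = 8 and p - q = 2.
Adding: 2p = 8 + 2 = 10, so p = 5.
Then q = 8 - 5 = 3.
(p, q) = (5, 3)


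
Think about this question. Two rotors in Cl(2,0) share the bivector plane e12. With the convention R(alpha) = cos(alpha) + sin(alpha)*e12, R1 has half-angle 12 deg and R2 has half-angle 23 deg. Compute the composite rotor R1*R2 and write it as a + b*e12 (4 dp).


Same-plane rotors commute and their half-angles add:
R1*R2 = cos(a1 + a2) + sin(a1 + a2)*e12.
a1 + a2 = 12 + 23 = 35 deg
cos(35 deg) = 0.8192
sin(35 deg) = 0.5736
R1*R2 = 0.8192 + 0.5736*e12


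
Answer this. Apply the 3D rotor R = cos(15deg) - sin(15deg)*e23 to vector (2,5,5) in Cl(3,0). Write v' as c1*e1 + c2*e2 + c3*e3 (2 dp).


Rotor R = cos(15deg) - sin(15deg)*e23
Rotation angle theta = 2 * 15 = 30 degrees in the e23 plane (e2 -> e3).
The component perpendicular to the plane (e1) is invariant: v'_1 = v1 = 2.00
cos(30deg) = 0.8660, sin(30deg) = 0.5000
v'_2 = v2*cos(theta) - v3*sin(theta) = 5*0.8660 - 5*0.5000 = 1.83
v'_3 = v2*sin(theta) + v3*cos(theta) = 5*0.5000 + 5*0.8660 = 6.83
v' = 2.00*e1 + 1.83*e2 + 6.83*e3


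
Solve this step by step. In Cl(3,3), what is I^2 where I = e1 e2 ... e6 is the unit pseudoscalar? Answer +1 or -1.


The pseudoscalar I = e1...e_n (product of all n generators) of Cl(p,q) satisfies I^2 = (-1)^(q + n(n-1)/2).
p = 3, q = 3, n = p + q = 6
n(n-1)/2 = 6 * 5 / 2 = 15
Exponent = q + n(n-1)/2 = 3 + 15 = 18
I^2 = (-1)^18 = +1


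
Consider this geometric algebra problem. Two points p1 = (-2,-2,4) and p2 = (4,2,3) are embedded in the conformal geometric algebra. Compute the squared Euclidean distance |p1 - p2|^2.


p1 - p2 = (-6, -4, 1)
|p1 - p2|^2 = (-6)^2 + (-4)^2 + 1^2
= 36 + 16 + 1
= 53


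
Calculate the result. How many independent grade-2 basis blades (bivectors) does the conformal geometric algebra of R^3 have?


The conformal model of R^3 uses Cl(4,1) with m = 3 + 2 = 5 generators.
Number of grade-2 blades = C(m, 2) = C(5, 2)
= 5*4/2 = 10


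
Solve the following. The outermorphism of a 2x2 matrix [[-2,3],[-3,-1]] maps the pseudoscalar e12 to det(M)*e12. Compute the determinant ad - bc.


The outermorphism of a linear map f sends e1^e2 to f(e1)^f(e2).
f(e1) = -2*e1 - 3*e2
f(e2) = 3*e1 - 1*e2
f(e1) ^ f(e2) = (-2*e1 - 3*e2) ^ (3*e1 - 1*e2)
= (-2)*(-1)*e12 + (-3)*3*e21
= (2 - (-9))*e12
= 11*e12
Coefficient = 11


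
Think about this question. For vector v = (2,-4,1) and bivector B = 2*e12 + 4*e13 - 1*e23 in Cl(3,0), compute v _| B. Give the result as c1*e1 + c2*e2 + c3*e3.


Left contraction v _| B = <vB>_1 (grade-1 part of the geometric product vB).
Using e1_|e12 = e2, e2_|e12 = -e1, e1_|e13 = e3, e3_|e13 = -e1, e2_|e23 = e3, e3_|e23 = -e2:
e1 coeff: -v2*b12 - v3*b13 = -(-4)*(2) - (1)*(4) = 4
e2 coeff: v1*b12 - v3*b23 = (2)*(2) - (1)*(-1) = 5
e3 coeff: v1*b13 + v2*b23 = (2)*(4) + (-4)*(-1) = 12
v _| B = 4*e1 + 5*e2 + 12*e3


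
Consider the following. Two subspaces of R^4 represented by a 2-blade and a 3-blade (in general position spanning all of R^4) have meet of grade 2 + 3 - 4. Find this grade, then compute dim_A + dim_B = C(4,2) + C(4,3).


Meet grade = grade(A) + grade(B) - n
= 2 + 3 - 4 = 1
C(4,2) = 6
C(4,3) = 4
dim_A + dim_B = 6 + 4 = 10


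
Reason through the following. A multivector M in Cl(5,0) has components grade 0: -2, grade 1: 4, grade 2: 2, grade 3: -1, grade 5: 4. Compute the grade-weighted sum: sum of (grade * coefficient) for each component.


Grade-weighted sum = sum of grade_k * coefficient_k
0*(-2) = 0
1*4 = 4
2*2 = 4
3*(-1) = -3
5*4 = 20
Total = 0 + 4 + 4 + (-3) + 20 = 25


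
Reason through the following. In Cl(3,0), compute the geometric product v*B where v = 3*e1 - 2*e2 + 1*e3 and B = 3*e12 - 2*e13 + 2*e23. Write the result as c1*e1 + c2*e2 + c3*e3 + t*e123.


vB has grade-1 (vector) and grade-3 (trivector) parts: vB = (v _| B) + (v ^ B).
Vector part <vB>_1:
  e1: -v2*b12 - v3*b13 = -(-2)*(3) - (1)*(-2) = 8
  e2: v1*b12 - v3*b23 = (3)*(3) - (1)*(2) = 7
  e3: v1*b13 + v2*b23 = (3)*(-2) + (-2)*(2) = -10
Trivector part <vB>_3:
  e123: v1*b23 - v2*b13 + v3*b12 = (3)*(2) - (-2)*(-2) + (1)*(3) = 5
vB = 8*e1 + 7*e2 - 10*e3 + 5*e123


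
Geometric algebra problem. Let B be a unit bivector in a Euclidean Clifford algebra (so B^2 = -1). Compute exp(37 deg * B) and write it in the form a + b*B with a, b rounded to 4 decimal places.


For a unit bivector B with B^2 = -1, the exponential series gives
e^(theta*B) = cos(theta) + sin(theta)*B (the GA analogue of Euler's formula).
theta = 37 degrees = 0.645772 rad
cos(37 deg) = 0.7986
sin(37 deg) = 0.6018
exp(theta*B) = 0.7986 + 0.6018*B


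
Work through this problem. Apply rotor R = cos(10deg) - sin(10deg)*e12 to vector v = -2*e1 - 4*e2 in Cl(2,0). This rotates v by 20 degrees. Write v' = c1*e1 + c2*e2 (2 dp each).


Rotor R = cos(10deg) - sin(10deg)*e12
Rotation angle theta = 2 * 10 = 20 degrees
v' = R*v*~R rotates v by theta.
cos(20deg) = 0.9397, sin(20deg) = 0.3420
v'_1 = -2*cos(20deg) - (-4)*sin(20deg)
= -2*0.9397 - (-4)*0.3420
= -0.51
v'_2 = -2*sin(20deg) + (-4)*cos(20deg)
= -2*0.3420 + (-4)*0.9397
= -4.44
v' = -0.51*e1 - 4.44*e2


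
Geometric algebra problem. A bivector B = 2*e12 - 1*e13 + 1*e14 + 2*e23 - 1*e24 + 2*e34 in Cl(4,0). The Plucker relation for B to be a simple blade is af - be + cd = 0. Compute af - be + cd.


Plucker relation: af - be + cd
a*f = 2*2 = 4
b*e = (-1)*(-1) = 1
c*d = 1*2 = 2
af - be + cd = 4 - 1 + 2
= 5


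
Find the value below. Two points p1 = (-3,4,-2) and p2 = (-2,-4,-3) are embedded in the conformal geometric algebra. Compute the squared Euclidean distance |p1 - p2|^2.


p1 - p2 = (-1, 8, 1)
|p1 - p2|^2 = (-1)^2 + 8^2 + 1^2
= 1 + 64 + 1
= 66


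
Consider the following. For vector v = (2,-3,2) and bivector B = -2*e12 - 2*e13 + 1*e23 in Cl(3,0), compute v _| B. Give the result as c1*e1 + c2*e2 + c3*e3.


Left contraction v _| B = <vB>_1 (grade-1 part of the geometric product vB).
Using e1_|e12 = e2, e2_|e12 = -e1, e1_|e13 = e3, e3_|e13 = -e1, e2_|e23 = e3, e3_|e23 = -e2:
e1 coeff: -v2*b12 - v3*b13 = -(-3)*(-2) - (2)*(-2) = -2
e2 coeff: v1*b12 - v3*b23 = (2)*(-2) - (2)*(1) = -6
e3 coeff: v1*b13 + v2*b23 = (2)*(-2) + (-3)*(1) = -7
v _| B = -2*e1 - 6*e2 - 7*e3


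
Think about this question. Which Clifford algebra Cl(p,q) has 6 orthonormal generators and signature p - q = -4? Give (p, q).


We need p + q = 6 and p - q = -4.
Adding: 2p = 6 + (-4) = 2, so p = 1.
Then q = 6 - 1 = 5.
(p, q) = (1, 5)


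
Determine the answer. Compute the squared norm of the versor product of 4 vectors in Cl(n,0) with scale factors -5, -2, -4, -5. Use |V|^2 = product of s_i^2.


Each vector v_i has |v_i|^2 = s_i^2
Squared scales: (-5)^2 = 25, (-2)^2 = 4, (-4)^2 = 16, (-5)^2 = 25
|V|^2 = 25 * 4 * 16 * 25
= 40000


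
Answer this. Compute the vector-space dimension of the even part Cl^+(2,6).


Even subalgebra dimension = 2^(n-1)
n = 2 + 6 = 8
2^(8 - 1) = 2^7 = 128
Verification: sum of C(8,k) for even k = 1 + 28 + 70 + 28 + 1 = 128
Result = 128


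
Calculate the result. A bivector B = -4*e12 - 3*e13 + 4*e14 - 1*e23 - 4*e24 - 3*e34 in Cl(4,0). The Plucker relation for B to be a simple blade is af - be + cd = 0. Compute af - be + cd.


Plucker relation: af - be + cd
a*f = (-4)*(-3) = 12
b*e = (-3)*(-4) = 12
c*d = 4*(-1) = -4
af - be + cd = 12 - 12 + (-4)
= -4


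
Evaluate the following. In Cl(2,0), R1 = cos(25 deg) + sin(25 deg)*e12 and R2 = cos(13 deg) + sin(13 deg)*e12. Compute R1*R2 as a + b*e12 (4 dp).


Same-plane rotors commute and their half-angles add:
R1*R2 = cos(a1 + a2) + sin(a1 + a2)*e12.
a1 + a2 = 25 + 13 = 38 deg
cos(38 deg) = 0.7880
sin(38 deg) = 0.6157
R1*R2 = 0.7880 + 0.6157*e12


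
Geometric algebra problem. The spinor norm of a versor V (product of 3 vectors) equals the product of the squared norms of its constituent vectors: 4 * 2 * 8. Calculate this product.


Spinor norm N(V) = |v1|^2 * |v2|^2 * ... * |v3|^2
= 4 * 2 * 8
Running product: 4, 8, 64
N(V) = 64


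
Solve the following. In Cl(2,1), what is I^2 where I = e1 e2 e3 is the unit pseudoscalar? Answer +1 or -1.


The pseudoscalar I = e1...e_n (product of all n generators) of Cl(p,q) satisfies I^2 = (-1)^(q + n(n-1)/2).
p = 2, q = 1, n = p + q = 3
n(n-1)/2 = 3 * 2 / 2 = 3
Exponent = q + n(n-1)/2 = 1 + 3 = 4
I^2 = (-1)^4 = +1


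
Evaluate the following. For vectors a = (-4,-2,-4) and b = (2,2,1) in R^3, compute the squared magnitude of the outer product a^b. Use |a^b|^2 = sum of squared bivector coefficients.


a wedge b = (a1*b2 - a2*b1)*e12 + (a1*b3 - a3*b1)*e13 + (a2*b3 - a3*b2)*e23
e12 coeff: (-4)*2 - (-2)*2 = -8 - (-4) = -4
e13 coeff: (-4)*1 - (-4)*2 = -4 - (-8) = 4
e23 coeff: (-2)*1 - (-4)*2 = -2 - (-8) = 6
|a wedge b|^2 = (-4)^2 + 4^2 + 6^2
= 16 + 16 + 36
= 68


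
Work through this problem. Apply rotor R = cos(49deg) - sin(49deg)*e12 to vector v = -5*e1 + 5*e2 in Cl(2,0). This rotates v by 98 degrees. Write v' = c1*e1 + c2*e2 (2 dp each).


Rotor R = cos(49deg) - sin(49deg)*e12
Rotation angle theta = 2 * 49 = 98 degrees
v' = R*v*~R rotates v by theta.
cos(98deg) = -0.1392, sin(98deg) = 0.9903
v'_1 = -5*cos(98deg) - 5*sin(98deg)
= -5*(-0.1392) - 5*0.9903
= -4.26
v'_2 = -5*sin(98deg) + 5*cos(98deg)
= -5*0.9903 + 5*(-0.1392)
= -5.65
v' = -4.26*e1 - 5.65*e2


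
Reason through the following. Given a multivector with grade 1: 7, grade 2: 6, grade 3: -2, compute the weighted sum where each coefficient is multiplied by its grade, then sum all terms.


Grade-weighted sum = sum of grade_k * coefficient_k
1*7 = 7
2*6 = 12
3*(-2) = -6
Total = 7 + 12 + (-6) = 13


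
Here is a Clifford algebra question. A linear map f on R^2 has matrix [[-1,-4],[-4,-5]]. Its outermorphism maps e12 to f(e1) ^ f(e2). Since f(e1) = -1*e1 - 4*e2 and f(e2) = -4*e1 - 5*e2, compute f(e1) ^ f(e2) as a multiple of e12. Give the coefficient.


The outermorphism of a linear map f sends e1^e2 to f(e1)^f(e2).
f(e1) = -1*e1 - 4*e2
f(e2) = -4*e1 - 5*e2
f(e1) ^ f(e2) = (-1*e1 - 4*e2) ^ (-4*e1 - 5*e2)
= (-1)*(-5)*e12 + (-4)*(-4)*e21
= (5 - 16)*e12
= -11*e12
Coefficient = -11


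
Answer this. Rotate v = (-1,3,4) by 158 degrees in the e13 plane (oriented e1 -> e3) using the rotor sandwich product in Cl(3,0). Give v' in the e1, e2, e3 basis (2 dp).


Rotor R = cos(79deg) - sin(79deg)*e13
Rotation angle theta = 2 * 79 = 158 degrees in the e13 plane (e1 -> e3).
The component perpendicular to the plane (e2) is invariant: v'_2 = v2 = 3.00
cos(158deg) = -0.9272, sin(158deg) = 0.3746
v'_1 = v1*cos(theta) - v3*sin(theta) = -1*(-0.9272) - 4*0.3746 = -0.57
v'_3 = v1*sin(theta) + v3*cos(theta) = -1*0.3746 + 4*(-0.9272) = -4.08
v' = -0.57*e1 + 3.00*e2 - 4.08*e3


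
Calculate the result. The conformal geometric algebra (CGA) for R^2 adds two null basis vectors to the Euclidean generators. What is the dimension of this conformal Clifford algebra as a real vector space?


The conformal model of R^2 uses Cl(3,1): the 2 Euclidean generators plus two extra orthogonal generators e+ (e+^2 = +1) and e- (e-^2 = -1), from which the null vectors e0, einf are built.
Number of generators m = 2 + 2 = 4.
dim Cl(p,q) = 2^m = 2^4 = 16


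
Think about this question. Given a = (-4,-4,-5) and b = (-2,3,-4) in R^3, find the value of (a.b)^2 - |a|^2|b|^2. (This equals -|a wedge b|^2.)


a . b = (-4)*(-2) + (-4)*3 + (-5)*(-4)
= 8 + (-12) + 20 = 16
|a|^2 = (-4)^2 + (-4)^2 + (-5)^2 = 57
|b|^2 = (-2)^2 + 3^2 + (-4)^2 = 29
(a.b)^2 = 16^2 = 256
|a|^2 * |b|^2 = 57 * 29 = 1653
Result = 256 - 1653 = -1397


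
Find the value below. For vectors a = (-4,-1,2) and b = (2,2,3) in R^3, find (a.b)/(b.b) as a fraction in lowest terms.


Projection coefficient = (a . b) / (b . b)
a . b = (-4)*2 + (-1)*2 + 2*3
= -8 + (-2) + 6 = -4
b . b = 2^2 + 2^2 + 3^2
= 4 + 4 + 9 = 17
Coefficient = -4/17
In lowest terms: -4/17


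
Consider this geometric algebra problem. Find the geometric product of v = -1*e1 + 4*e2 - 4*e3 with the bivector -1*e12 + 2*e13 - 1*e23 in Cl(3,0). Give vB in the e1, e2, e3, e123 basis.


vB has grade-1 (vector) and grade-3 (trivector) parts: vB = (v _| B) + (v ^ B).
Vector part <vB>_1:
  e1: -v2*b12 - v3*b13 = -(4)*(-1) - (-4)*(2) = 12
  e2: v1*b12 - v3*b23 = (-1)*(-1) - (-4)*(-1) = -3
  e3: v1*b13 + v2*b23 = (-1)*(2) + (4)*(-1) = -6
Trivector part <vB>_3:
  e123: v1*b23 - v2*b13 + v3*b12 = (-1)*(-1) - (4)*(2) + (-4)*(-1) = -3
vB = 12*e1 - 3*e2 - 6*e3 - 3*e123


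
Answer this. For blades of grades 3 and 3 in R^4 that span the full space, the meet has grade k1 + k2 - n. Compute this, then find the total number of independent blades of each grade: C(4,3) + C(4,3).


Meet grade = grade(A) + grade(B) - n
= 3 + 3 - 4 = 2
C(4,3) = 4
C(4,3) = 4
dim_A + dim_B = 4 + 4 = 8


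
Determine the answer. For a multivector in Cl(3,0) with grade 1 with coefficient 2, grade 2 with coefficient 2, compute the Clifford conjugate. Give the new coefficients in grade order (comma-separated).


Clifford conjugate sign for grade k: (-1)^(k(k+1)/2)
Grade 1: (-1)^(1*2/2) = (-1)^1 = -1, coeff 2 -> -2
Grade 2: (-1)^(2*3/2) = (-1)^3 = -1, coeff 2 -> -2
Conjugated coefficients: -2, -2


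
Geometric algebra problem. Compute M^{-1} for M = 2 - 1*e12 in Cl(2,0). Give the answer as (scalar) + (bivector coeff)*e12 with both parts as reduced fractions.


M = 2 - 1*e12, where e12^2 = -1.
Since M commutes with its reverse ~M = a - b*e12, M * ~M = a^2 - b^2*e12^2 = a^2 + b^2.
So M^{-1} = ~M / (a^2 + b^2) = (a - b*e12)/(a^2 + b^2).
a^2 + b^2 = 4 + 1 = 5
Scalar part = 2/5 = 2/5
Bivector coeff = 1/5 = 1/5
M^{-1} = 2/5 + 1/5*e12


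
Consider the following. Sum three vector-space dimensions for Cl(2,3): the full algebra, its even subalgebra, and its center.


n = 2 + 3 = 5
Total dim = 2^5 = 32
Even subalgebra dim = 2^4 = 16
n is odd, so center dim = 2
Sum = 32 + 16 + 2 = 50


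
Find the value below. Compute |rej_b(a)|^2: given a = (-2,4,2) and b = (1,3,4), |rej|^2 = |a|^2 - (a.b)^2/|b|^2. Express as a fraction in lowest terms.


|a|^2 = (-2)^2 + 4^2 + 2^2 = 24
|b|^2 = 1^2 + 3^2 + 4^2 = 26
a . b = (-2)*1 + 4*3 + 2*4 = 18
(a.b)^2 = 18^2 = 324
|rej|^2 = 24 - 324/26
= (624 - 324)/26
= 300/26
In lowest terms: 150/13


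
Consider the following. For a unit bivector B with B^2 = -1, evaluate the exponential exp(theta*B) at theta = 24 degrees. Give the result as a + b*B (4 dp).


For a unit bivector B with B^2 = -1, the exponential series gives
e^(theta*B) = cos(theta) + sin(theta)*B (the GA analogue of Euler's formula).
theta = 24 degrees = 0.418879 rad
cos(24 deg) = 0.9135
sin(24 deg) = 0.4067
exp(theta*B) = 0.9135 + 0.4067*B


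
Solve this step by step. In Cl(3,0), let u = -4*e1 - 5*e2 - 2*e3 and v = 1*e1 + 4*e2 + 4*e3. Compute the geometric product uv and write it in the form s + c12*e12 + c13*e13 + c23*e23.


In Cl(3,0): e_i^2 = 1, e_ie_j = -e_je_i for i != j.
Scalar part = u . v = (-4)*1 + (-5)*4 + (-2)*4
= -4 + (-20) + (-8) = -32
e12 coeff = (-4)*4 - (-5)*1 = -16 - (-5) = -11
e13 coeff = (-4)*4 - (-2)*1 = -16 - (-2) = -14
e23 coeff = (-5)*4 - (-2)*4 = -20 - (-8) = -12
uv = -32 - 11*e12 - 14*e13 - 12*e23


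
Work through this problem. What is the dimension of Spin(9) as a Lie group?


Spin(n) double-covers SO(n); both have Lie algebra so(n) of dimension n(n-1)/2.
n = 9
n(n-1) = 9 * 8 = 72
dim Spin(9) = 72/2 = 36


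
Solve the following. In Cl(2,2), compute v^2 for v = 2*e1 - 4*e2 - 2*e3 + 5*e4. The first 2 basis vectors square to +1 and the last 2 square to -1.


v^2 = sum of c_i^2 * e_i^2
Positive signature terms (e_i^2 = +1): 2^2 + (-4)^2 = 20
Negative signature terms (e_j^2 = -1): (-2)^2 + 5^2 = 29
v^2 = 20 - 29 = -9


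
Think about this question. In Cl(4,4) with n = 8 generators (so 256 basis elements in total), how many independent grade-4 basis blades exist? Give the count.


Number of grade-k basis blades in Cl(p,q) with n = p + q is C(n, k).
n = 4 + 4 = 8
C(8, 4) = 8! / (4! * 4!)
= 40320 / (24 * 24)
= 70


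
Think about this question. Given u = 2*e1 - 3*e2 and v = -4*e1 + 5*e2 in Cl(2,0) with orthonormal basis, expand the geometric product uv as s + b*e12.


Expand: (2*e1 - 3*e2)(-4*e1 + 5*e2)
= 2*(-4)*e1e1 + 2*5*e1e2 + (-3)*(-4)*e2e1 + (-3)*5*e2e2
Using e1^2 = e2^2 = 1, e2e1 = -e1e2:
Scalar part s = 2*(-4) + (-3)*5 = -8 + (-15) = -23
Bivector part b = 2*5 - (-3)*(-4) = 10 - 12 = -2
uv = -23 - 2*e12


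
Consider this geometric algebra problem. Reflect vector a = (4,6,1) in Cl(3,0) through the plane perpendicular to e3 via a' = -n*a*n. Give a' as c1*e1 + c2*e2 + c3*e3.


Reflection formula: a' = -n*a*n, with n = e3 (unit vector, n^2 = 1).
For reflection through hyperplane perp to e3:
The component along e3 flips sign, others stay.
a = (4, 6, 1)
a' = (4, 6, -1)
a' = 4*e1 + 6*e2 - 1*e3


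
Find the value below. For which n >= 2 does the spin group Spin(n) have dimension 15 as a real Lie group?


dim Spin(n) = dim so(n) = n(n-1)/2.
Solve n(n-1)/2 = 15, i.e. n^2 - n - 30 = 0.
Discriminant = 1 + 8*15 = 121
n = (1 + sqrt(121))/2 = (1 + 11)/2 = 6


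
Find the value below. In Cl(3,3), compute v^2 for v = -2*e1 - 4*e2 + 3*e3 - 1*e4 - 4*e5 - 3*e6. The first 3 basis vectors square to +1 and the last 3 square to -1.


v^2 = sum of c_i^2 * e_i^2
Positive signature terms (e_i^2 = +1): (-2)^2 + (-4)^2 + 3^2 = 29
Negative signature terms (e_j^2 = -1): (-1)^2 + (-4)^2 + (-3)^2 = 26
v^2 = 29 - 26 = 3


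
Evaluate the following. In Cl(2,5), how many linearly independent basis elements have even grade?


Even subalgebra dimension = 2^(n-1)
n = 2 + 5 = 7
2^(7 - 1) = 2^6 = 64
Verification: sum of C(7,k) for even k = 1 + 21 + 35 + 7 = 64
Result = 64


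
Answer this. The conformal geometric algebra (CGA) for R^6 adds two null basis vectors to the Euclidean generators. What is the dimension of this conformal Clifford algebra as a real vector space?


The conformal model of R^6 uses Cl(7,1): the 6 Euclidean generators plus two extra orthogonal generators e+ (e+^2 = +1) and e- (e-^2 = -1), from which the null vectors e0, einf are built.
Number of generators m = 6 + 2 = 8.
dim Cl(p,q) = 2^m = 2^8 = 256


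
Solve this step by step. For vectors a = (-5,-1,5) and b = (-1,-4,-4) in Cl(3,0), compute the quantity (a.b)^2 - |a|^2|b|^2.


a . b = (-5)*(-1) + (-1)*(-4) + 5*(-4)
= 5 + 4 + (-20) = -11
|a|^2 = (-5)^2 + (-1)^2 + 5^2 = 51
|b|^2 = (-1)^2 + (-4)^2 + (-4)^2 = 33
(a.b)^2 = (-11)^2 = 121
|a|^2 * |b|^2 = 51 * 33 = 1683
Result = 121 - 1683 = -1562


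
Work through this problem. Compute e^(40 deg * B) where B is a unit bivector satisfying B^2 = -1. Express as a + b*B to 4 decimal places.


For a unit bivector B with B^2 = -1, the exponential series gives
e^(theta*B) = cos(theta) + sin(theta)*B (the GA analogue of Euler's formula).
theta = 40 degrees = 0.698132 rad
cos(40 deg) = 0.7660
sin(40 deg) = 0.6428
exp(theta*B) = 0.7660 + 0.6428*B


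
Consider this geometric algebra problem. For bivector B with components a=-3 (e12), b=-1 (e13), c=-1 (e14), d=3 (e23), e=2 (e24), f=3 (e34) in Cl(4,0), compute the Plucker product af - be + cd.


Plucker relation: af - be + cd
a*f = (-3)*3 = -9
b*e = (-1)*2 = -2
c*d = (-1)*3 = -3
af - be + cd = -9 - (-2) + (-3)
= -10


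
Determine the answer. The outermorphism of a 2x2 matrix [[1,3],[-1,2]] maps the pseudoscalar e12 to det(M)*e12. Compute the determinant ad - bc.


The outermorphism of a linear map f sends e1^e2 to f(e1)^f(e2).
f(e1) = 1*e1 - 1*e2
f(e2) = 3*e1 + 2*e2
f(e1) ^ f(e2) = (1*e1 - 1*e2) ^ (3*e1 + 2*e2)
= 1*2*e12 + (-1)*3*e21
= (2 - (-3))*e12
= 5*e12
Coefficient = 5


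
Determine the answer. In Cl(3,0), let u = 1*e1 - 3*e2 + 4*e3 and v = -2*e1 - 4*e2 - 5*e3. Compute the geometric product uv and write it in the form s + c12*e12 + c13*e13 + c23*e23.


In Cl(3,0): e_i^2 = 1, e_ie_j = -e_je_i for i != j.
Scalar part = u . v = 1*(-2) + (-3)*(-4) + 4*(-5)
= -2 + 12 + (-20) = -10
e12 coeff = 1*(-4) - (-3)*(-2) = -4 - 6 = -10
e13 coeff = 1*(-5) - 4*(-2) = -5 - (-8) = 3
e23 coeff = (-3)*(-5) - 4*(-4) = 15 - (-16) = 31
uv = -10 - 10*e12 + 3*e13 + 31*e23


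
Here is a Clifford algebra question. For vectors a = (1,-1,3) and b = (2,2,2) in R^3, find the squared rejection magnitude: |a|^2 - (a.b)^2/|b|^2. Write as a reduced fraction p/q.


|a|^2 = 1^2 + (-1)^2 + 3^2 = 11
|b|^2 = 2^2 + 2^2 + 2^2 = 12
a . b = 1*2 + (-1)*2 + 3*2 = 6
(a.b)^2 = 6^2 = 36
|rej|^2 = 11 - 36/12
= (132 - 36)/12
= 96/12
In lowest terms: 8/1


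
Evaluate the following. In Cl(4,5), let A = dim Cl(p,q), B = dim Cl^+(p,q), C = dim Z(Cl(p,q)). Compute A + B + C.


n = 4 + 5 = 9
Total dim = 2^9 = 512
Even subalgebra dim = 2^8 = 256
n is odd, so center dim = 2
Sum = 512 + 256 + 2 = 770


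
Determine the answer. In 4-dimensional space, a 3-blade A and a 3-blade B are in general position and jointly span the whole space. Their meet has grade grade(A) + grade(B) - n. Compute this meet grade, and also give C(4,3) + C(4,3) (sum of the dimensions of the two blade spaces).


Meet grade = grade(A) + grade(B) - n
= 3 + 3 - 4 = 2
C(4,3) = 4
C(4,3) = 4
dim_A + dim_B = 4 + 4 = 8


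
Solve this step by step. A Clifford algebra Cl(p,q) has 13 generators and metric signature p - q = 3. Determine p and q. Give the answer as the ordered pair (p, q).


We need p + q = 13 and p - q = 3.
Adding: 2p = 13 + 3 = 16, so p = 8.
Then q = 13 - 8 = 5.
(p, q) = (8, 5)


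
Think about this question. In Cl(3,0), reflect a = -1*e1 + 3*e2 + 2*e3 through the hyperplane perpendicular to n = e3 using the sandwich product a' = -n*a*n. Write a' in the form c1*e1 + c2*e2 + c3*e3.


Reflection formula: a' = -n*a*n, with n = e3 (unit vector, n^2 = 1).
For reflection through hyperplane perp to e3:
The component along e3 flips sign, others stay.
a = (-1, 3, 2)
a' = (-1, 3, -2)
a' = -1*e1 + 3*e2 - 2*e3


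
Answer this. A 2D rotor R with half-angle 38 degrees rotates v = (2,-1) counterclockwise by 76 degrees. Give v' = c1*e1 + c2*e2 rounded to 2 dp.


Rotor R = cos(38deg) - sin(38deg)*e12
Rotation angle theta = 2 * 38 = 76 degrees
v' = R*v*~R rotates v by theta.
cos(76deg) = 0.2419, sin(76deg) = 0.9703
v'_1 = 2*cos(76deg) - (-1)*sin(76deg)
= 2*0.2419 - (-1)*0.9703
= 1.45
v'_2 = 2*sin(76deg) + (-1)*cos(76deg)
= 2*0.9703 + (-1)*0.2419
= 1.70
v' = 1.45*e1 + 1.70*e2


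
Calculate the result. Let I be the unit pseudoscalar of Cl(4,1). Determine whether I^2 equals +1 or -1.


The pseudoscalar I = e1...e_n (product of all n generators) of Cl(p,q) satisfies I^2 = (-1)^(q + n(n-1)/2).
p = 4, q = 1, n = p + q = 5
n(n-1)/2 = 5 * 4 / 2 = 10
Exponent = q + n(n-1)/2 = 1 + 10 = 11
I^2 = (-1)^11 = -1


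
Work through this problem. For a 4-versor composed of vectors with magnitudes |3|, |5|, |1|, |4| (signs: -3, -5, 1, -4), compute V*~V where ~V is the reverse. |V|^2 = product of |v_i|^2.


Each vector v_i has |v_i|^2 = s_i^2
Squared scales: (-3)^2 = 9, (-5)^2 = 25, 1^2 = 1, (-4)^2 = 16
|V|^2 = 9 * 25 * 1 * 16
= 3600


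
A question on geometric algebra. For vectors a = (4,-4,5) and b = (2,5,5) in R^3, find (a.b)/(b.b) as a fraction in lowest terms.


Projection coefficient = (a . b) / (b . b)
a . b = 4*2 + (-4)*5 + 5*5
= 8 + (-20) + 25 = 13
b . b = 2^2 + 5^2 + 5^2
= 4 + 25 + 25 = 54
Coefficient = 13/54
In lowest terms: 13/54


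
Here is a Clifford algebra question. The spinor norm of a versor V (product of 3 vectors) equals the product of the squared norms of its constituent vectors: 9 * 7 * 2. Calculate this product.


Spinor norm N(V) = |v1|^2 * |v2|^2 * ... * |v3|^2
= 9 * 7 * 2
Running product: 9, 63, 126
N(V) = 126


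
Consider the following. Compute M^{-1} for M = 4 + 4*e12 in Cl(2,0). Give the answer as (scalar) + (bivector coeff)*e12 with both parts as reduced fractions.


M = 4 + 4*e12, where e12^2 = -1.
Since M commutes with its reverse ~M = a - b*e12, M * ~M = a^2 - b^2*e12^2 = a^2 + b^2.
So M^{-1} = ~M / (a^2 + b^2) = (a - b*e12)/(a^2 + b^2).
a^2 + b^2 = 16 + 16 = 32
Scalar part = 4/32 = 1/8
Bivector coeff = -4/32 = -1/8
M^{-1} = 1/8 - 1/8*e12


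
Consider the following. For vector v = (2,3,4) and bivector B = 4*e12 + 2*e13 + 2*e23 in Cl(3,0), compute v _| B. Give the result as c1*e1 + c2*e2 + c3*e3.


Left contraction v _| B = <vB>_1 (grade-1 part of the geometric product vB).
Using e1_|e12 = e2, e2_|e12 = -e1, e1_|e13 = e3, e3_|e13 = -e1, e2_|e23 = e3, e3_|e23 = -e2:
e1 coeff: -v2*b12 - v3*b13 = -(3)*(4) - (4)*(2) = -20
e2 coeff: v1*b12 - v3*b23 = (2)*(4) - (4)*(2) = 0
e3 coeff: v1*b13 + v2*b23 = (2)*(2) + (3)*(2) = 10
v _| B = -20*e1 + 0*e2 + 10*e3


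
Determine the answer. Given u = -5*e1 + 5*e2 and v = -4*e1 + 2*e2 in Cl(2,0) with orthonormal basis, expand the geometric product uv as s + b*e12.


Expand: (-5*e1 + 5*e2)(-4*e1 + 2*e2)
= (-5)*(-4)*e1e1 + (-5)*2*e1e2 + 5*(-4)*e2e1 + 5*2*e2e2
Using e1^2 = e2^2 = 1, e2e1 = -e1e2:
Scalar part s = (-5)*(-4) + 5*2 = 20 + 10 = 30
Bivector part b = (-5)*2 - 5*(-4) = -10 - (-20) = 10
uv = 30 + 10*e12
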